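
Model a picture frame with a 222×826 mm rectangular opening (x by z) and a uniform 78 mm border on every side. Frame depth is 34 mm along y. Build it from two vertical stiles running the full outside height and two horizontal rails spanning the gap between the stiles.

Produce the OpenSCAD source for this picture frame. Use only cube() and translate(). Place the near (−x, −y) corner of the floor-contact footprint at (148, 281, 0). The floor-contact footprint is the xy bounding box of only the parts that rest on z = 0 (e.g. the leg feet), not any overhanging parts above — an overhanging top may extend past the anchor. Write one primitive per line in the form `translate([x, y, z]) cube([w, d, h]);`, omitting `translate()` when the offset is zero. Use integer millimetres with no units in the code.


translate([148, 281, 0]) cube([78, 34, 982]);
translate([448, 281, 0]) cube([78, 34, 982]);
translate([226, 281, 0]) cube([222, 34, 78]);
translate([226, 281, 904]) cube([222, 34, 78]);


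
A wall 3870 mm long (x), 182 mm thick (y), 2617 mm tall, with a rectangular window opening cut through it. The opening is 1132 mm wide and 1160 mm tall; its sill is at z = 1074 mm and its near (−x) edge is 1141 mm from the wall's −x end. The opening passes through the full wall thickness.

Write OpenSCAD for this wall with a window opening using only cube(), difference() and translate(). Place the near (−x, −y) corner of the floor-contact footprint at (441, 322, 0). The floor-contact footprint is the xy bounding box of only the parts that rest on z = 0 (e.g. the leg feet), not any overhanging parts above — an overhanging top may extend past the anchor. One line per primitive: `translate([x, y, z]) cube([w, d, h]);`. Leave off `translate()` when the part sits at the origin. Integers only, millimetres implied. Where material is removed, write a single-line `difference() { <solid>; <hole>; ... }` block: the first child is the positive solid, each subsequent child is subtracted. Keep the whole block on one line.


difference() { translate([441, 322, 0]) cube([3870, 182, 2617]); translate([1582, 322, 1074]) cube([1132, 182, 1160]); }


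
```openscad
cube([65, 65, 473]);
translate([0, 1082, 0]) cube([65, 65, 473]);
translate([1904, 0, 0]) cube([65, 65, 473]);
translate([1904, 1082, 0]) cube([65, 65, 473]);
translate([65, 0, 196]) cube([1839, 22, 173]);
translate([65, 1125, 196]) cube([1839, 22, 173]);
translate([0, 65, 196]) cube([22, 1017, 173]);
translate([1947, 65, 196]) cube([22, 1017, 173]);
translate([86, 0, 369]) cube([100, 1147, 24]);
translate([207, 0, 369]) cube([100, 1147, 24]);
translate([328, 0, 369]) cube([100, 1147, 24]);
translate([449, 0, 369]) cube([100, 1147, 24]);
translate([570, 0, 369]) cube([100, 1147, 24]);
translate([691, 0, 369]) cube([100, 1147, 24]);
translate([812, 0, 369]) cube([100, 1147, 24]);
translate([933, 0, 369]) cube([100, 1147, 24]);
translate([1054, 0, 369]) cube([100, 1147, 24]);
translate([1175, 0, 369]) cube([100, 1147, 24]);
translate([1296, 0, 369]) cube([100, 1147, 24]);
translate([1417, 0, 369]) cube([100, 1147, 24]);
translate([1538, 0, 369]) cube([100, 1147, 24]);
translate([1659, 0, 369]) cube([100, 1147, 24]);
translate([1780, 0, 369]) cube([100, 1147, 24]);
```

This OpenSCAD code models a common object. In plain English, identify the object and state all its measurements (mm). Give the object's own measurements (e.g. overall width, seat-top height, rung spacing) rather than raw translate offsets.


A bed frame 1969 mm long (x) by 1147 mm wide (y). Four 65×65 mm corner posts, 473 mm tall, at the corners of the footprint. Four rails of 22 mm thickness and 173 mm height run between adjacent posts with their undersides at z = 196 mm, their outer faces flush with the outside of the frame (the two x-running rails run between the posts' inner faces; the two y-running rails run between the posts' inner faces). 15 slats, each 100 mm wide (x) and 24 mm thick, lie across the top of the two x-running rails, running the full 1147 mm width of the frame in y; along x they sit between the end posts with a 21 mm gap after the −x posts and between neighbouring slats, leaving 24 mm before the +x posts.


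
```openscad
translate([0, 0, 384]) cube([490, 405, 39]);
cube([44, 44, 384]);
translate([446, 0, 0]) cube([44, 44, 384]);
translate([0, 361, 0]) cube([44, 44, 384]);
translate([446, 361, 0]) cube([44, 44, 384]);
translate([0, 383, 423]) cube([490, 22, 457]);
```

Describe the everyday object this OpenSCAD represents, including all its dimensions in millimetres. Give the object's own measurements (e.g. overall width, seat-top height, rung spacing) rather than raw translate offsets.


A chair. The seat is a 490×405×39 mm slab with its top at z = 423 mm, on four 44×44 mm corner legs (flush with the seat edges, standing on z = 0). A flat backrest 22 mm thick, 457 mm tall, spans the full seat width and rises from the seat top along its +y edge, rear face flush with the rear of the seat.


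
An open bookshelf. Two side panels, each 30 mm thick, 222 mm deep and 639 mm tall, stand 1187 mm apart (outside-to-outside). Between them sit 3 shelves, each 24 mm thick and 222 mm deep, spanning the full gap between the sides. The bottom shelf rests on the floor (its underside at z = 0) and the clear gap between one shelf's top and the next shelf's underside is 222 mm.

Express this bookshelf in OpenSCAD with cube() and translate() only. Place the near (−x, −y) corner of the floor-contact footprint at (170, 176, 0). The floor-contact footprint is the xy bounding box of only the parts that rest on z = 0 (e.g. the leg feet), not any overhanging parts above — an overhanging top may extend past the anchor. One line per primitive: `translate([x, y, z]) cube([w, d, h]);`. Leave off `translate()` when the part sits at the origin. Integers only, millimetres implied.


translate([170, 176, 0]) cube([30, 222, 639]);
translate([1327, 176, 0]) cube([30, 222, 639]);
translate([200, 176, 0]) cube([1127, 222, 24]);
translate([200, 176, 246]) cube([1127, 222, 24]);
translate([200, 176, 492]) cube([1127, 222, 24]);


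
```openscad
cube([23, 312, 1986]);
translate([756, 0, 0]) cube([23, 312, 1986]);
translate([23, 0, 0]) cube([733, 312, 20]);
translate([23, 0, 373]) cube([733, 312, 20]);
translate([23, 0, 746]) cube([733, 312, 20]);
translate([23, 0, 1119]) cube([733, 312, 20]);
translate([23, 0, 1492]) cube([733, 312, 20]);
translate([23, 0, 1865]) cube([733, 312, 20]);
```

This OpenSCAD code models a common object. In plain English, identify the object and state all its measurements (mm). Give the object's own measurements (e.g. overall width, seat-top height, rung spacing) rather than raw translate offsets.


An open bookshelf. Two side panels, each 23 mm thick, 312 mm deep and 1986 mm tall, stand 779 mm apart (outside-to-outside). Between them sit 6 shelves, each 20 mm thick and 312 mm deep, spanning the full gap between the sides. The bottom shelf rests on the floor (its underside at z = 0) and the clear gap between one shelf's top and the next shelf's underside is 353 mm.


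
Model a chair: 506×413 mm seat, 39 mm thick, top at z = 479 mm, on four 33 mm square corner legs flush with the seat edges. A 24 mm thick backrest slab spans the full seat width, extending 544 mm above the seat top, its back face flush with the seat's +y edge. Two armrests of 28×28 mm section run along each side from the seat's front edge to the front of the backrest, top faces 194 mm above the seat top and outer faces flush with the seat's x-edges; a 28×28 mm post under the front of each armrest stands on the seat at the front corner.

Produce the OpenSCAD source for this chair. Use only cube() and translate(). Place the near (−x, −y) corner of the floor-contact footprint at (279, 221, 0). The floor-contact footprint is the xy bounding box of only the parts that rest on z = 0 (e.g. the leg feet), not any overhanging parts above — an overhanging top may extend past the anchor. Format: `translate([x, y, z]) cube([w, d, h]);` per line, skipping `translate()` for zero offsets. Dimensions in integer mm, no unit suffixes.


translate([279, 221, 440]) cube([506, 413, 39]);
translate([279, 221, 0]) cube([33, 33, 440]);
translate([752, 221, 0]) cube([33, 33, 440]);
translate([279, 601, 0]) cube([33, 33, 440]);
translate([752, 601, 0]) cube([33, 33, 440]);
translate([279, 610, 479]) cube([506, 24, 544]);
translate([279, 221, 645]) cube([28, 389, 28]);
translate([757, 221, 645]) cube([28, 389, 28]);
translate([279, 221, 479]) cube([28, 28, 166]);
translate([757, 221, 479]) cube([28, 28, 166]);


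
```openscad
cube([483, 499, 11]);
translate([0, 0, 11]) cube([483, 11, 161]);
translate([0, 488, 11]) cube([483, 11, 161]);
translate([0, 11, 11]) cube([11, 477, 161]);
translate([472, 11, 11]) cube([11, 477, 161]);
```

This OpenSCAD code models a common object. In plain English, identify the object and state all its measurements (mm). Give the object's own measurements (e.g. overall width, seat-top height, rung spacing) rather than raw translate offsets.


An open-topped rectangular box: outside dimensions 483×499×172 mm, with a uniform wall and base thickness of 11 mm. The base is a full 483×499 slab on the floor; four walls sit on top of the base. The front and back walls (the −y and +y sides) span the full width; the two side walls fit between them.


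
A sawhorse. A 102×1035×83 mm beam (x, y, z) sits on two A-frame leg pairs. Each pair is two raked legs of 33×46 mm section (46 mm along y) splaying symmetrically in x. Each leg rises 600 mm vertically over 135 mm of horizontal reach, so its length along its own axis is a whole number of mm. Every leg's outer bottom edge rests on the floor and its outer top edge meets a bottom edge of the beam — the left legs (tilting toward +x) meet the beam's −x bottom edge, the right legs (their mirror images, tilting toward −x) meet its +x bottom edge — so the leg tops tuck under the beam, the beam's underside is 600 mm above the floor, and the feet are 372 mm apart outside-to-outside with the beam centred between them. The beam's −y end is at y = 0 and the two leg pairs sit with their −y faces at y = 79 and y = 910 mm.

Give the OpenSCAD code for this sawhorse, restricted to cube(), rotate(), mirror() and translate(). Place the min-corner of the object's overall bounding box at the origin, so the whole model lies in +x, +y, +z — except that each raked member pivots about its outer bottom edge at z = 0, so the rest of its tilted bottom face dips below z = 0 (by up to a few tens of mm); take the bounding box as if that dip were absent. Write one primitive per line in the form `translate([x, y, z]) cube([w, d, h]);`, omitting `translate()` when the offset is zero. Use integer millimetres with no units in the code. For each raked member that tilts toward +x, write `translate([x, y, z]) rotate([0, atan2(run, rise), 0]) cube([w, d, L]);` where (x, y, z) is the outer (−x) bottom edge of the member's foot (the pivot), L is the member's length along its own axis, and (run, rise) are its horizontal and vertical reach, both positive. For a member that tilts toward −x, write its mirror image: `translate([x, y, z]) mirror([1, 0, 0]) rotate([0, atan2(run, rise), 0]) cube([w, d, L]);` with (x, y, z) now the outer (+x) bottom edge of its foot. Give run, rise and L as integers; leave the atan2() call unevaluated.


// leg length = √(135² + 600²) = 615
// right-leg outer foot x = 2·135 + 102 = 372
// beam min-corner = (135, 0, 600)
translate([135, 0, 600]) cube([102, 1035, 83]);
translate([0, 79, 0]) rotate([0, atan2(135, 600), 0]) cube([33, 46, 615]);
translate([372, 79, 0]) mirror([1, 0, 0]) rotate([0, atan2(135, 600), 0]) cube([33, 46, 615]);
translate([0, 910, 0]) rotate([0, atan2(135, 600), 0]) cube([33, 46, 615]);
translate([372, 910, 0]) mirror([1, 0, 0]) rotate([0, atan2(135, 600), 0]) cube([33, 46, 615]);


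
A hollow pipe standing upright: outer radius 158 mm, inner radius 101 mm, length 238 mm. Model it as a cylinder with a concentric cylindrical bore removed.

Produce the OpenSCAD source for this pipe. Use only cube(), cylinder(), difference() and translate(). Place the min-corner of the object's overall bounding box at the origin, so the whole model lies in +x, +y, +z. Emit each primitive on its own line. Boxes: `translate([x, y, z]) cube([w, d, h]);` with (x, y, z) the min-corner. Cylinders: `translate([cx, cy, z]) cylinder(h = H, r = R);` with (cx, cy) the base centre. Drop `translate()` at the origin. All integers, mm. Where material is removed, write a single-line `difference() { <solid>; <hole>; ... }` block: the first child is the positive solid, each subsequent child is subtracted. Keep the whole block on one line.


difference() { translate([158, 158, 0]) cylinder(h = 238, r = 158); translate([158, 158, 0]) cylinder(h = 238, r = 101); }


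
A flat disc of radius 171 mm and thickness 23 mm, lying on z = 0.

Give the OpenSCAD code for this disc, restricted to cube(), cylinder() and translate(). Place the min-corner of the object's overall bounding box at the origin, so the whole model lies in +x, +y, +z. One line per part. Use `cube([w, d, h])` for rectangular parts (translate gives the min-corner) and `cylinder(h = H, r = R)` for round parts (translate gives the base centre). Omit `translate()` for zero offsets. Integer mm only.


translate([171, 171, 0]) cylinder(h = 23, r = 171);


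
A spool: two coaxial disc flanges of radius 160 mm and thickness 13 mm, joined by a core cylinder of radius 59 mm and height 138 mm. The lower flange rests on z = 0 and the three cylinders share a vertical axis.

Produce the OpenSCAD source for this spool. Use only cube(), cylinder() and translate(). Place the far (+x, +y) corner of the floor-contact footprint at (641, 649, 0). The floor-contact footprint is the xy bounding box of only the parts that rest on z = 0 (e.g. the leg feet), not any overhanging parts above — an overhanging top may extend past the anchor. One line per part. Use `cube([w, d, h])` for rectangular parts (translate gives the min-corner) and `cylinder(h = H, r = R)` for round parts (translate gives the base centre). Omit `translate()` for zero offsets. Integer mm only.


translate([481, 489, 0]) cylinder(h = 13, r = 160);
translate([481, 489, 13]) cylinder(h = 138, r = 59);
translate([481, 489, 151]) cylinder(h = 13, r = 160);


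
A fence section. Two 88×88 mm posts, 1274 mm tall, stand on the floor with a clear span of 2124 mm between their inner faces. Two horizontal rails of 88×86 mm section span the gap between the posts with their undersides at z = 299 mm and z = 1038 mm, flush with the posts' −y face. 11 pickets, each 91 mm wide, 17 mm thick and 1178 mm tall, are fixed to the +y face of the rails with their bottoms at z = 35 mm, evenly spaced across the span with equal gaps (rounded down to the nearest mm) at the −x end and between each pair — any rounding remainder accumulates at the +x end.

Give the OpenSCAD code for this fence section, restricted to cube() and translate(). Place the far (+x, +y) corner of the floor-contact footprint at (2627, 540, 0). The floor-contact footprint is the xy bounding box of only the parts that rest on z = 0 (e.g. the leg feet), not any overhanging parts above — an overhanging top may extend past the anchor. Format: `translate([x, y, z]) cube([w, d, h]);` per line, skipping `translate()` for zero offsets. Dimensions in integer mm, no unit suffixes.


translate([327, 452, 0]) cube([88, 88, 1274]);
translate([2539, 452, 0]) cube([88, 88, 1274]);
translate([415, 452, 299]) cube([2124, 88, 86]);
translate([415, 452, 1038]) cube([2124, 88, 86]);
translate([508, 540, 35]) cube([91, 17, 1178]);
translate([692, 540, 35]) cube([91, 17, 1178]);
translate([876, 540, 35]) cube([91, 17, 1178]);
translate([1060, 540, 35]) cube([91, 17, 1178]);
translate([1244, 540, 35]) cube([91, 17, 1178]);
translate([1428, 540, 35]) cube([91, 17, 1178]);
translate([1612, 540, 35]) cube([91, 17, 1178]);
translate([1796, 540, 35]) cube([91, 17, 1178]);
translate([1980, 540, 35]) cube([91, 17, 1178]);
translate([2164, 540, 35]) cube([91, 17, 1178]);
translate([2348, 540, 35]) cube([91, 17, 1178]);


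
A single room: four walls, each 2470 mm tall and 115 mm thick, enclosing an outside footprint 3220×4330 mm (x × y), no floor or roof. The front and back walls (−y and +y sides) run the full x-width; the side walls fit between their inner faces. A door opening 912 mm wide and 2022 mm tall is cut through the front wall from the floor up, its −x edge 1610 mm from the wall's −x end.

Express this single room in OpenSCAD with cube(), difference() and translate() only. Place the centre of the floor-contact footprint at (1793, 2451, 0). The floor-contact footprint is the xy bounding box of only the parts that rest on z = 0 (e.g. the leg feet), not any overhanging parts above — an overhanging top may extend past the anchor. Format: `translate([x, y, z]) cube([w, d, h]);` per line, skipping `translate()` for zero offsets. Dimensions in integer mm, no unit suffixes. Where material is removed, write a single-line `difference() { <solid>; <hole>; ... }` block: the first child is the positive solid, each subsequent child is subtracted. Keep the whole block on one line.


difference() { translate([183, 286, 0]) cube([3220, 115, 2470]); translate([1793, 286, 0]) cube([912, 115, 2022]); }
translate([183, 4501, 0]) cube([3220, 115, 2470]);
translate([183, 401, 0]) cube([115, 4100, 2470]);
translate([3288, 401, 0]) cube([115, 4100, 2470]);


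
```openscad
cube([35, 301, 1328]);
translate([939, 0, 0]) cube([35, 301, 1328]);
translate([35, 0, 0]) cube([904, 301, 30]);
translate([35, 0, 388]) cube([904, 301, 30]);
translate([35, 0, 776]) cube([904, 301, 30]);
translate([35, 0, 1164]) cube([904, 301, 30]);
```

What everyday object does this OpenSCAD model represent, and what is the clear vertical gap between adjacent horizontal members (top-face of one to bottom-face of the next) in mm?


A bookshelf. The clear shelf gap is 358 mm.

Two tall side panels with 4 horizontal boards between them — a bookshelf. The first two shelf undersides are at z = 0 and z = 388; with shelf thickness 30, the clear gap is 388 − 0 − 30 = 358 mm.


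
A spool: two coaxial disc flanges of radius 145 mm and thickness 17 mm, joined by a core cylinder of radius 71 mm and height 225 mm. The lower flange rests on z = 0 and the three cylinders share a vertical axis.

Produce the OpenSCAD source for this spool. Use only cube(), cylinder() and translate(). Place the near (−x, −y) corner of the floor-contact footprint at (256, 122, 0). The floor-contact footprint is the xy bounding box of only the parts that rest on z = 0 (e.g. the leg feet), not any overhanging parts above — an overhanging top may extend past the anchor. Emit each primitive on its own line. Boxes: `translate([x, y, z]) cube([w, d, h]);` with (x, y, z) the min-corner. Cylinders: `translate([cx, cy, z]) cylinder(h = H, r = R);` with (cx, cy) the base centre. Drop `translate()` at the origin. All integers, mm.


translate([401, 267, 0]) cylinder(h = 17, r = 145);
translate([401, 267, 17]) cylinder(h = 225, r = 71);
translate([401, 267, 242]) cylinder(h = 17, r = 145);


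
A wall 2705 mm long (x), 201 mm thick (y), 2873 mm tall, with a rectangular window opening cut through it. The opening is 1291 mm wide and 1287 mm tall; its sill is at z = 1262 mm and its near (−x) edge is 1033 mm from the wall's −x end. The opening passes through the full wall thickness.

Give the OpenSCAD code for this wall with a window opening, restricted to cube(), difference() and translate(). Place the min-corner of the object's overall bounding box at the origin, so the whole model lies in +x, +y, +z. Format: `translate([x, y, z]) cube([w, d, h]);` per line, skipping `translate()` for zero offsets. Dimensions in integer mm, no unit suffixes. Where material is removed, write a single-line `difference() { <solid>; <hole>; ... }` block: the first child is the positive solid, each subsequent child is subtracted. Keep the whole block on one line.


difference() { cube([2705, 201, 2873]); translate([1033, 0, 1262]) cube([1291, 201, 1287]); }


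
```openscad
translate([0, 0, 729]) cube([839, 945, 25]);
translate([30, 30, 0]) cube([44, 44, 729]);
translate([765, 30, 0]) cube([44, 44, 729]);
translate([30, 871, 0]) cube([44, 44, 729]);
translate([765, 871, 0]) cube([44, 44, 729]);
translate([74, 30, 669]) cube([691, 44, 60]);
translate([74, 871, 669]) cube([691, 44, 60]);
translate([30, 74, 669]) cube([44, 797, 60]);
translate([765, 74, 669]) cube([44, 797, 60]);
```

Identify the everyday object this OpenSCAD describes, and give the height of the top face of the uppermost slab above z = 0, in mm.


A table. The table height is 754 mm.

A 839×945×25 slab sits at z = 729 on four 44 mm square posts — a table. The top surface is at 729 + 25 = 754 mm.


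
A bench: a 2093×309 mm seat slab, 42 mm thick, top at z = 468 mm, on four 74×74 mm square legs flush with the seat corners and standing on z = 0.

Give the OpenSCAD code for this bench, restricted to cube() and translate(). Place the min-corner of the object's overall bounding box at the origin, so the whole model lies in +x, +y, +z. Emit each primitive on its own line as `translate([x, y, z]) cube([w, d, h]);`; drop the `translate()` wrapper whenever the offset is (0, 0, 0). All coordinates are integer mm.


translate([0, 0, 426]) cube([2093, 309, 42]);
cube([74, 74, 426]);
translate([0, 235, 0]) cube([74, 74, 426]);
translate([2019, 0, 0]) cube([74, 74, 426]);
translate([2019, 235, 0]) cube([74, 74, 426]);


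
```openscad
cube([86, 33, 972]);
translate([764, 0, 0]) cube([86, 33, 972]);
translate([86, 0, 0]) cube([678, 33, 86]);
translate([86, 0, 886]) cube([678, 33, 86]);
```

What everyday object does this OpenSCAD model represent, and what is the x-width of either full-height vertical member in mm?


A picture frame. The border width is 86 mm.

Four thin pieces enclosing a rectangular opening — a picture frame. The two full-height stiles are 972 mm tall; the top rail sits at z = 886 and is 86 mm tall, so the border above the opening is 972 − 886 = 86 mm, matching the stile x-width.


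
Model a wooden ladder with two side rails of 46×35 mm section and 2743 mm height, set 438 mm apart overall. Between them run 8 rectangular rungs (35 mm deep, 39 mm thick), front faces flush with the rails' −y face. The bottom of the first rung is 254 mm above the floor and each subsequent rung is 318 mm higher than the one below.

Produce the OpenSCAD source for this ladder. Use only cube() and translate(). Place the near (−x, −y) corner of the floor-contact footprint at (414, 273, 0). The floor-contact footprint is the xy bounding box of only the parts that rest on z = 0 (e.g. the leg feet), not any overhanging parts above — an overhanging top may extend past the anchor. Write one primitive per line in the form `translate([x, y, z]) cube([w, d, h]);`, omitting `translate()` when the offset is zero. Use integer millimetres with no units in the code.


// rung span = 438 - 2*46 = 346
// rung[k] z = 254 + k*318
translate([414, 273, 0]) cube([46, 35, 2743]);
translate([806, 273, 0]) cube([46, 35, 2743]);
translate([460, 273, 254]) cube([346, 35, 39]);
translate([460, 273, 572]) cube([346, 35, 39]);
translate([460, 273, 890]) cube([346, 35, 39]);
translate([460, 273, 1208]) cube([346, 35, 39]);
translate([460, 273, 1526]) cube([346, 35, 39]);
translate([460, 273, 1844]) cube([346, 35, 39]);
translate([460, 273, 2162]) cube([346, 35, 39]);
translate([460, 273, 2480]) cube([346, 35, 39]);


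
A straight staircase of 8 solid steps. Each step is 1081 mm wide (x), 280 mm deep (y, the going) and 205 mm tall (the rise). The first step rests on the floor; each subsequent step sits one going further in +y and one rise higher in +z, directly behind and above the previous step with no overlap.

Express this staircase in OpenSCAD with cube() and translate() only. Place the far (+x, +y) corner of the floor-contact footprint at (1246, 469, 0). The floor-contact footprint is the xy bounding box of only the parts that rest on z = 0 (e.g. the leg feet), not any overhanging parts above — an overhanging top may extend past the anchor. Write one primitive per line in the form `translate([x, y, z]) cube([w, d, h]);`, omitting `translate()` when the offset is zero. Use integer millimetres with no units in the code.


translate([165, 189, 0]) cube([1081, 280, 205]);
translate([165, 469, 205]) cube([1081, 280, 205]);
translate([165, 749, 410]) cube([1081, 280, 205]);
translate([165, 1029, 615]) cube([1081, 280, 205]);
translate([165, 1309, 820]) cube([1081, 280, 205]);
translate([165, 1589, 1025]) cube([1081, 280, 205]);
translate([165, 1869, 1230]) cube([1081, 280, 205]);
translate([165, 2149, 1435]) cube([1081, 280, 205]);


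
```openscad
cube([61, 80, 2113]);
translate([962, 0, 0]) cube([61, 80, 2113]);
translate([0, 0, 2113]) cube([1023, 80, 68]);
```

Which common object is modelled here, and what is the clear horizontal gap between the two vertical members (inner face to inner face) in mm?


A door frame. The clear opening width is 901 mm.

Two 2113 mm tall posts with a header on top — a door frame. The left jamb is 61 mm wide at x = 0; the right jamb starts at x = 962. The clear opening is 962 − 61 = 901 mm.


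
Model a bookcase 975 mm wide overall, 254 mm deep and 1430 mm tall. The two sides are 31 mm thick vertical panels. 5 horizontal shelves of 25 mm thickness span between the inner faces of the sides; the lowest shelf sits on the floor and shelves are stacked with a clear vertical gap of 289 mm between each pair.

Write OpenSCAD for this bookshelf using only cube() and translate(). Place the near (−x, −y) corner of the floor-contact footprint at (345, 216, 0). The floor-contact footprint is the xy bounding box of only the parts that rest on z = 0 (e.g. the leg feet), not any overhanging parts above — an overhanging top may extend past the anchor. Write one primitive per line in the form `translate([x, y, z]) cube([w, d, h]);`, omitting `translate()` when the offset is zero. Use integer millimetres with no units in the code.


translate([345, 216, 0]) cube([31, 254, 1430]);
translate([1289, 216, 0]) cube([31, 254, 1430]);
translate([376, 216, 0]) cube([913, 254, 25]);
translate([376, 216, 314]) cube([913, 254, 25]);
translate([376, 216, 628]) cube([913, 254, 25]);
translate([376, 216, 942]) cube([913, 254, 25]);
translate([376, 216, 1256]) cube([913, 254, 25]);


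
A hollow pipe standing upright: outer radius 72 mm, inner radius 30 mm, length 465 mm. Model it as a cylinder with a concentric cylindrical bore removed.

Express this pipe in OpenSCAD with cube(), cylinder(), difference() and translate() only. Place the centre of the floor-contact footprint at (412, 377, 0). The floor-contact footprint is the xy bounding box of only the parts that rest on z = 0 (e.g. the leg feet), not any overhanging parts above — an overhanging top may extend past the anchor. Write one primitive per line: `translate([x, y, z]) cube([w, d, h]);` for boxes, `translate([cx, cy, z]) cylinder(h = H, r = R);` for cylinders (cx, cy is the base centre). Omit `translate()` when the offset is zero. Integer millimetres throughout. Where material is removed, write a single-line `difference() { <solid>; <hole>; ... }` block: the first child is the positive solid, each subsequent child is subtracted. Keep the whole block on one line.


difference() { translate([412, 377, 0]) cylinder(h = 465, r = 72); translate([412, 377, 0]) cylinder(h = 465, r = 30); }


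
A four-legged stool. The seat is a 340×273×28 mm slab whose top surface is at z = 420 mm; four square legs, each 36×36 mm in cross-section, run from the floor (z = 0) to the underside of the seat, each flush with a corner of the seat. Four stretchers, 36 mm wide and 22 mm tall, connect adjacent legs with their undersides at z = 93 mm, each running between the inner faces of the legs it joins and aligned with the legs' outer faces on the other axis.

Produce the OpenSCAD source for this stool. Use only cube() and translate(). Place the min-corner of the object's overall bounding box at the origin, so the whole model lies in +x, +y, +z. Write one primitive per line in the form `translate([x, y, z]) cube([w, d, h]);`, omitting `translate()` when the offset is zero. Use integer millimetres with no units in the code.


// leg_h = 420 - 28 = 392
// stretcher span = 340 - 2*36 = 268
translate([0, 0, 392]) cube([340, 273, 28]);
cube([36, 36, 392]);
translate([304, 0, 0]) cube([36, 36, 392]);
translate([0, 237, 0]) cube([36, 36, 392]);
translate([304, 237, 0]) cube([36, 36, 392]);
translate([36, 0, 93]) cube([268, 36, 22]);
translate([36, 237, 93]) cube([268, 36, 22]);
translate([0, 36, 93]) cube([36, 201, 22]);
translate([304, 36, 93]) cube([36, 201, 22]);


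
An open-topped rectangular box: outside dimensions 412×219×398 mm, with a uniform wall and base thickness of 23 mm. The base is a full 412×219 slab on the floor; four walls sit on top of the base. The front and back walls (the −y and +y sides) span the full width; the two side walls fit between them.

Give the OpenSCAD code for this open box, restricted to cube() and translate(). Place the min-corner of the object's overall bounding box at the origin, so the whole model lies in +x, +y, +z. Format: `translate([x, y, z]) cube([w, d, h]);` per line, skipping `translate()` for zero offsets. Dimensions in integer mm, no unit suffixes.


cube([412, 219, 23]);
translate([0, 0, 23]) cube([412, 23, 375]);
translate([0, 196, 23]) cube([412, 23, 375]);
translate([0, 23, 23]) cube([23, 173, 375]);
translate([389, 23, 23]) cube([23, 173, 375]);


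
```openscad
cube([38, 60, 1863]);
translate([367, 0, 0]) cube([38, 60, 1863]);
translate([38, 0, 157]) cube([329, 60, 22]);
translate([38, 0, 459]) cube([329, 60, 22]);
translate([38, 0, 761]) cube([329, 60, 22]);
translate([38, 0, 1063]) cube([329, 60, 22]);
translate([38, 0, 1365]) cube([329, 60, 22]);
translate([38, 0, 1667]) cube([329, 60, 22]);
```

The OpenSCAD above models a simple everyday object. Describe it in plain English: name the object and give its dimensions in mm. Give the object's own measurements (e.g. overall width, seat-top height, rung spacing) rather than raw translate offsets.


A straight ladder. Two 38×60 mm vertical rails, 1863 mm tall, stand 405 mm apart (outside-to-outside) with their front faces coplanar on the −y side. 6 rungs, each 60 mm deep and 22 mm tall, span between the inner faces of the rails, front faces flush with the rails. The lowest rung's underside is at z = 157 mm and rungs are spaced 302 mm apart (underside to underside).


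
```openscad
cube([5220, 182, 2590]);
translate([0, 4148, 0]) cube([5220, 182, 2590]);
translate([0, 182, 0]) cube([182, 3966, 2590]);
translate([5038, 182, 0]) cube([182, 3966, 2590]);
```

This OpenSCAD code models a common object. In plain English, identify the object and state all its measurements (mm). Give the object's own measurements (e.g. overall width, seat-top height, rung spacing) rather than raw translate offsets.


The wall frame of a small rectangular building: four walls, each 2590 mm tall and 182 mm thick, enclosing a footprint 5220 mm (x) by 4330 mm (y) outside-to-outside, with no floor or roof. The front and back walls (the −y and +y sides) span the full width; the two side walls fit between them.


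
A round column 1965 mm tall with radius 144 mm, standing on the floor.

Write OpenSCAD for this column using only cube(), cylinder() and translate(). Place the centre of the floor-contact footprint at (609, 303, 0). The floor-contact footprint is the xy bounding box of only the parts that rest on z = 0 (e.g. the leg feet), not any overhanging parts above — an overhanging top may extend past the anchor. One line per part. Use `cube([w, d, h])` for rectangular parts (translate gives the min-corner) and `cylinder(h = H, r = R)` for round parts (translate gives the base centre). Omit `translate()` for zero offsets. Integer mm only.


translate([609, 303, 0]) cylinder(h = 1965, r = 144);


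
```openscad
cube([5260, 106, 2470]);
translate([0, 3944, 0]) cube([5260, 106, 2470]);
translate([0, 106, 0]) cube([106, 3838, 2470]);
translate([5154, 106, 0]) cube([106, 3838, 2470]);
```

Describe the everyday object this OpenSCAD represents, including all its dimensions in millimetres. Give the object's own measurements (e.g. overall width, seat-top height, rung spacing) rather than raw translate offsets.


The wall frame of a small rectangular building: four walls, each 2470 mm tall and 106 mm thick, enclosing a footprint 5260 mm (x) by 4050 mm (y) outside-to-outside, with no floor or roof. The front and back walls (the −y and +y sides) span the full width; the two side walls fit between them.


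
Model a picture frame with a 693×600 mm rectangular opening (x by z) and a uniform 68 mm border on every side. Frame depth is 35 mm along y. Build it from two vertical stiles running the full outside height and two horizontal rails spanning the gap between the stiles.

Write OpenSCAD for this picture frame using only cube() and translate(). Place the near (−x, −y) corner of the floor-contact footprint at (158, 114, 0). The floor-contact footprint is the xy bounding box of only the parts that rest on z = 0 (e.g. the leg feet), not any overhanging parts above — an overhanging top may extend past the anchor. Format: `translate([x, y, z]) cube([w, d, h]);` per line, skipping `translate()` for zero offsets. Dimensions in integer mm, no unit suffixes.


translate([158, 114, 0]) cube([68, 35, 736]);
translate([919, 114, 0]) cube([68, 35, 736]);
translate([226, 114, 0]) cube([693, 35, 68]);
translate([226, 114, 668]) cube([693, 35, 68]);


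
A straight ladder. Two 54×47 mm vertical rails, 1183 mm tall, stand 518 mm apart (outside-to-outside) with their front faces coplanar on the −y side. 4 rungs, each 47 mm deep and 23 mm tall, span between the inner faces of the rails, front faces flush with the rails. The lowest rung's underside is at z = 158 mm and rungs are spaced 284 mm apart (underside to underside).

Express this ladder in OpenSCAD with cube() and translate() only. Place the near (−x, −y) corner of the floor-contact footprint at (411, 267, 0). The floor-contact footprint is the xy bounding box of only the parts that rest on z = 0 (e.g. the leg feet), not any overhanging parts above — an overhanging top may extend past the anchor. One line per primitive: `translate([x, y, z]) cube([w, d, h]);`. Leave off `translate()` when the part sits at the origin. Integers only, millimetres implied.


translate([411, 267, 0]) cube([54, 47, 1183]);
translate([875, 267, 0]) cube([54, 47, 1183]);
translate([465, 267, 158]) cube([410, 47, 23]);
translate([465, 267, 442]) cube([410, 47, 23]);
translate([465, 267, 726]) cube([410, 47, 23]);
translate([465, 267, 1010]) cube([410, 47, 23]);


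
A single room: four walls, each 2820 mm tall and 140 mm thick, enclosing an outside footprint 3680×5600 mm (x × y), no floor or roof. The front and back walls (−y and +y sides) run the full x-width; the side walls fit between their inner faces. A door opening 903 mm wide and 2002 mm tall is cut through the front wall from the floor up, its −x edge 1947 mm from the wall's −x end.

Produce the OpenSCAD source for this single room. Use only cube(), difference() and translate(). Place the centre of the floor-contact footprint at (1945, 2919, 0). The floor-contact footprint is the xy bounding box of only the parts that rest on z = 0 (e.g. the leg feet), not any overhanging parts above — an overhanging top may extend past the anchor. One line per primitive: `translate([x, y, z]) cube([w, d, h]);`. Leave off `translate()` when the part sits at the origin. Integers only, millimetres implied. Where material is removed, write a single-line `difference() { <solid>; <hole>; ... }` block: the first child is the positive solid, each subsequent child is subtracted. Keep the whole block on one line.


difference() { translate([105, 119, 0]) cube([3680, 140, 2820]); translate([2052, 119, 0]) cube([903, 140, 2002]); }
translate([105, 5579, 0]) cube([3680, 140, 2820]);
translate([105, 259, 0]) cube([140, 5320, 2820]);
translate([3645, 259, 0]) cube([140, 5320, 2820]);


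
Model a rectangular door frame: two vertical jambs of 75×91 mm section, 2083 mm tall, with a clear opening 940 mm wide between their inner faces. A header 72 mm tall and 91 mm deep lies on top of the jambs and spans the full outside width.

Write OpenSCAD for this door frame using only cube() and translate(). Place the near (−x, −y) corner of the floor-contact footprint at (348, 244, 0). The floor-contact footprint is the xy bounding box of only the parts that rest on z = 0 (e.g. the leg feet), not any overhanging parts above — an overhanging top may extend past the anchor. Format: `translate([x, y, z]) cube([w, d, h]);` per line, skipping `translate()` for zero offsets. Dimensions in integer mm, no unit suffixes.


translate([348, 244, 0]) cube([75, 91, 2083]);
translate([1363, 244, 0]) cube([75, 91, 2083]);
translate([348, 244, 2083]) cube([1090, 91, 72]);


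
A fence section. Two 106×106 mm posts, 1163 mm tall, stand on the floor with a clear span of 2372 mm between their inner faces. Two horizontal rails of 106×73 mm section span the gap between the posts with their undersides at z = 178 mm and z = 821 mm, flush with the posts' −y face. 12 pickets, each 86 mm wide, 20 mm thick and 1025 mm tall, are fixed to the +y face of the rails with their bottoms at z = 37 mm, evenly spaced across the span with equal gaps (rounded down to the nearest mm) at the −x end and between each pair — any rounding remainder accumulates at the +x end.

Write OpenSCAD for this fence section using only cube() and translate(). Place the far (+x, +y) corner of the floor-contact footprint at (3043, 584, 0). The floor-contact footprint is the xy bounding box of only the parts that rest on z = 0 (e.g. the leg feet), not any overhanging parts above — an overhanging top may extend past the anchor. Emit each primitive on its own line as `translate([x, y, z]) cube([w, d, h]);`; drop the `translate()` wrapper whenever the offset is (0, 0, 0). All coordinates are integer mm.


translate([459, 478, 0]) cube([106, 106, 1163]);
translate([2937, 478, 0]) cube([106, 106, 1163]);
translate([565, 478, 178]) cube([2372, 106, 73]);
translate([565, 478, 821]) cube([2372, 106, 73]);
translate([668, 584, 37]) cube([86, 20, 1025]);
translate([857, 584, 37]) cube([86, 20, 1025]);
translate([1046, 584, 37]) cube([86, 20, 1025]);
translate([1235, 584, 37]) cube([86, 20, 1025]);
translate([1424, 584, 37]) cube([86, 20, 1025]);
translate([1613, 584, 37]) cube([86, 20, 1025]);
translate([1802, 584, 37]) cube([86, 20, 1025]);
translate([1991, 584, 37]) cube([86, 20, 1025]);
translate([2180, 584, 37]) cube([86, 20, 1025]);
translate([2369, 584, 37]) cube([86, 20, 1025]);
translate([2558, 584, 37]) cube([86, 20, 1025]);
translate([2747, 584, 37]) cube([86, 20, 1025]);


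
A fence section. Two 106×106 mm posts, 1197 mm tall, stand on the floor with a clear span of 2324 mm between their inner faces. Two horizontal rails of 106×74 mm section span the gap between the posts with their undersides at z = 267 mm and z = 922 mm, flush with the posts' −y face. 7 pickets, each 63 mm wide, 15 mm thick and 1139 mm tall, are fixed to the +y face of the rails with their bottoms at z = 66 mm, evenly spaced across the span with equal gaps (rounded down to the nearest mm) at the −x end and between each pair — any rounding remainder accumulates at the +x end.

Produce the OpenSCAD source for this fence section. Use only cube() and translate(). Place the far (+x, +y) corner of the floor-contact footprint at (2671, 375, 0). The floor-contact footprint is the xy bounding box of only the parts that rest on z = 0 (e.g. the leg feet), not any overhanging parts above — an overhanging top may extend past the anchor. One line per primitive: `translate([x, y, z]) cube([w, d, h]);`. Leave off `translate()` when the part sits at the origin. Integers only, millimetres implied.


translate([135, 269, 0]) cube([106, 106, 1197]);
translate([2565, 269, 0]) cube([106, 106, 1197]);
translate([241, 269, 267]) cube([2324, 106, 74]);
translate([241, 269, 922]) cube([2324, 106, 74]);
translate([476, 375, 66]) cube([63, 15, 1139]);
translate([774, 375, 66]) cube([63, 15, 1139]);
translate([1072, 375, 66]) cube([63, 15, 1139]);
translate([1370, 375, 66]) cube([63, 15, 1139]);
translate([1668, 375, 66]) cube([63, 15, 1139]);
translate([1966, 375, 66]) cube([63, 15, 1139]);
translate([2264, 375, 66]) cube([63, 15, 1139]);
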